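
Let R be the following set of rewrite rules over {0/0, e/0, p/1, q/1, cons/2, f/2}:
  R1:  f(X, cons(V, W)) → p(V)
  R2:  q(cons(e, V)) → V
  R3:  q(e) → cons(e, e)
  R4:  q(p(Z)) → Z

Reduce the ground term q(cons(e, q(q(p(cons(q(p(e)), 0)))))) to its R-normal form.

1. q(cons(e, q(q(p(cons(q(p(e)), 0))))))  →  q(q(p(cons(q(p(e)), 0))))   [R2 at ε]
2. q(q(p(cons(q(p(e)), 0))))  →  q(cons(q(p(e)), 0))   [R4 at 1]
3. q(cons(q(p(e)), 0))  →  q(cons(e, 0))   [R4 at 1.1]
4. q(cons(e, 0))  →  0   [R2 at ε]

0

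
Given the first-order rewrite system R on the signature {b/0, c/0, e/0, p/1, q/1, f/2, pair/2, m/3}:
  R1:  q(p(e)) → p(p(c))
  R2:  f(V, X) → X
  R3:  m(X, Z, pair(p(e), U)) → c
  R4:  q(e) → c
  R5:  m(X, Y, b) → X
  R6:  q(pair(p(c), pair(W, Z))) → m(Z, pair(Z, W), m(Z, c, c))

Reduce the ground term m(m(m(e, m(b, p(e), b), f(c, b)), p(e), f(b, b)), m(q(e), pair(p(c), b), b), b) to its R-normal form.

1. m(m(m(e, m(b, p(e), b), f(c, b)), p(e), f(b, b)), m(q(e), pair(p(c), b), b), b)  →  m(m(e, m(b, p(e), b), f(c, b)), p(e), f(b, b))   [R5 at ε]
2. m(m(e, m(b, p(e), b), f(c, b)), p(e), f(b, b))  →  m(m(e, b, f(c, b)), p(e), f(b, b))   [R5 at 1.2]
3. m(m(e, b, f(c, b)), p(e), f(b, b))  →  m(m(e, b, b), p(e), f(b, b))   [R2 at 1.3]
4. m(m(e, b, b), p(e), f(b, b))  →  m(e, p(e), f(b, b))   [R5 at 1]
5. m(e, p(e), f(b, b))  →  m(e, p(e), b)   [R2 at 3]
6. m(e, p(e), b)  →  e   [R5 at ε]

e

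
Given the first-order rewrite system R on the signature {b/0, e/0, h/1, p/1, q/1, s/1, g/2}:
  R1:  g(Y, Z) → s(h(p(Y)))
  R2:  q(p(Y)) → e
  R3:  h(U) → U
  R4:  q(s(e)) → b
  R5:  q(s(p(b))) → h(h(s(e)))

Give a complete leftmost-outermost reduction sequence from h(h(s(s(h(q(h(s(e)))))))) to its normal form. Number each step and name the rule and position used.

s(s(b))

1. h(h(s(s(h(q(h(s(e))))))))  →  h(s(s(h(q(h(s(e)))))))   [R3 at ε]
2. h(s(s(h(q(h(s(e)))))))  →  s(s(h(q(h(s(e))))))   [R3 at ε]
3. s(s(h(q(h(s(e))))))  →  s(s(q(h(s(e)))))   [R3 at 1.1]
4. s(s(q(h(s(e)))))  →  s(s(q(s(e))))   [R3 at 1.1.1]
5. s(s(q(s(e))))  →  s(s(b))   [R4 at 1.1]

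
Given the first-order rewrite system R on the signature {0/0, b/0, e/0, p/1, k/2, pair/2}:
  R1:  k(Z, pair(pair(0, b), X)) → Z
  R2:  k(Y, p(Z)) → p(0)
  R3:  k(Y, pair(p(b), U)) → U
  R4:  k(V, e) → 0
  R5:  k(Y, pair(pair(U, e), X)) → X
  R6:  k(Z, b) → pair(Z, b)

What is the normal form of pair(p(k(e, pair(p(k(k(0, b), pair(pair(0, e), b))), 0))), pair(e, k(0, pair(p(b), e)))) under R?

pair(p(0), pair(e, e))

1. pair(p(k(e, pair(p(k(k(0, b), pair(pair(0, e), b))), 0))), pair(e, k(0, pair(p(b), e))))  →  pair(p(k(e, pair(p(b), 0))), pair(e, k(0, pair(p(b), e))))   [R5 at 1.1.2.1.1]
2. pair(p(k(e, pair(p(b), 0))), pair(e, k(0, pair(p(b), e))))  →  pair(p(0), pair(e, k(0, pair(p(b), e))))   [R3 at 1.1]
3. pair(p(0), pair(e, k(0, pair(p(b), e))))  →  pair(p(0), pair(e, e))   [R3 at 2.2]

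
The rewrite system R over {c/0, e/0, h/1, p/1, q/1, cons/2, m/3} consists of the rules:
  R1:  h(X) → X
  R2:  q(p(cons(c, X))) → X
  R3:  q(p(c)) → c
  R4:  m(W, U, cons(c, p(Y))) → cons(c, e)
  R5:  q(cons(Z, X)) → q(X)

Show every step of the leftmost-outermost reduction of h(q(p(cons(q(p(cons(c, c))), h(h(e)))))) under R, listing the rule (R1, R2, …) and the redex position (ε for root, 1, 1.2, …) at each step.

1. h(q(p(cons(q(p(cons(c, c))), h(h(e))))))  →  q(p(cons(q(p(cons(c, c))), h(h(e)))))   [R1 at ε]
2. q(p(cons(q(p(cons(c, c))), h(h(e)))))  →  q(p(cons(c, h(h(e)))))   [R2 at 1.1.1]
3. q(p(cons(c, h(h(e)))))  →  h(h(e))   [R2 at ε]
4. h(h(e))  →  h(e)   [R1 at ε]
5. h(e)  →  e   [R1 at ε]

e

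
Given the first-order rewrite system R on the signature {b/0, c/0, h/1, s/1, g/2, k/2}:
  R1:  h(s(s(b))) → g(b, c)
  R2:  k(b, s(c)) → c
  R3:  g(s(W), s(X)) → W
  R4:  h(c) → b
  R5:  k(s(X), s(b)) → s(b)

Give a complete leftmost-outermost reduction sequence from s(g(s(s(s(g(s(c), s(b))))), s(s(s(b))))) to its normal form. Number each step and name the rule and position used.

s(s(s(c)))

1. s(g(s(s(s(g(s(c), s(b))))), s(s(s(b)))))  →  s(s(s(g(s(c), s(b)))))   [R3 at 1]
2. s(s(s(g(s(c), s(b)))))  →  s(s(s(c)))   [R3 at 1.1.1]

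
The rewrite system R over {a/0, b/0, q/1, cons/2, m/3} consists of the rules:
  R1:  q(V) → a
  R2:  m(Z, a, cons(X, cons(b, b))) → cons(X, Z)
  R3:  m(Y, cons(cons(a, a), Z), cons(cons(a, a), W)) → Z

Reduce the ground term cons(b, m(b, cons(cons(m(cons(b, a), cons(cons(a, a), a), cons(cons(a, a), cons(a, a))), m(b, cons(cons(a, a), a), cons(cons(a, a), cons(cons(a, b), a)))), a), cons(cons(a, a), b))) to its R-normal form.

cons(b, a)

1. cons(b, m(b, cons(cons(m(cons(b, a), cons(cons(a, a), a), cons(cons(a, a), cons(a, a))), m(b, cons(cons(a, a), a), cons(cons(a, a), cons(cons(a, b), a)))), a), cons(cons(a, a), b)))  →  cons(b, m(b, cons(cons(a, m(b, cons(cons(a, a), a), cons(cons(a, a), cons(cons(a, b), a)))), a), cons(cons(a, a), b)))   [R3 at 2.2.1.1]
2. cons(b, m(b, cons(cons(a, m(b, cons(cons(a, a), a), cons(cons(a, a), cons(cons(a, b), a)))), a), cons(cons(a, a), b)))  →  cons(b, m(b, cons(cons(a, a), a), cons(cons(a, a), b)))   [R3 at 2.2.1.2]
3. cons(b, m(b, cons(cons(a, a), a), cons(cons(a, a), b)))  →  cons(b, a)   [R3 at 2]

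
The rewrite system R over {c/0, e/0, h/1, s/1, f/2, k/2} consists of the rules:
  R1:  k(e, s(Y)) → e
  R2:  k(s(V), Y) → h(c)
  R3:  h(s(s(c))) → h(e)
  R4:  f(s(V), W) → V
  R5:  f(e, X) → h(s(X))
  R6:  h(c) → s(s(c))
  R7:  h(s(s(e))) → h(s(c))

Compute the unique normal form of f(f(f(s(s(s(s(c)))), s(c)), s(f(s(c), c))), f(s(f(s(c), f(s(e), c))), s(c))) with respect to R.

s(c)

1. f(f(f(s(s(s(s(c)))), s(c)), s(f(s(c), c))), f(s(f(s(c), f(s(e), c))), s(c)))  →  f(f(s(s(s(c))), s(f(s(c), c))), f(s(f(s(c), f(s(e), c))), s(c)))   [R4 at 1.1]
2. f(f(s(s(s(c))), s(f(s(c), c))), f(s(f(s(c), f(s(e), c))), s(c)))  →  f(s(s(c)), f(s(f(s(c), f(s(e), c))), s(c)))   [R4 at 1]
3. f(s(s(c)), f(s(f(s(c), f(s(e), c))), s(c)))  →  s(c)   [R4 at ε]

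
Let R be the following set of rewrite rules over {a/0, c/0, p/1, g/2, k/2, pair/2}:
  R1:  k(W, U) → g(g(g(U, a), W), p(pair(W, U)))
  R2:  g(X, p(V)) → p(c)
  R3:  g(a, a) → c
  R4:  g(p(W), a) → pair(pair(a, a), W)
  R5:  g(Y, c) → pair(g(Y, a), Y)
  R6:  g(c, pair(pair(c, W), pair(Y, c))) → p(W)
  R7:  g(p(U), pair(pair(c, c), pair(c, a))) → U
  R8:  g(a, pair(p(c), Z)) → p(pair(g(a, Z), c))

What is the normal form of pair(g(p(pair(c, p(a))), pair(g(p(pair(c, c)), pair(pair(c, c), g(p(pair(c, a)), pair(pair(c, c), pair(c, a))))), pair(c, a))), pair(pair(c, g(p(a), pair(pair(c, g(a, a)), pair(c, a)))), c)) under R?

pair(pair(c, p(a)), pair(pair(c, a), c))

1. pair(g(p(pair(c, p(a))), pair(g(p(pair(c, c)), pair(pair(c, c), g(p(pair(c, a)), pair(pair(c, c), pair(c, a))))), pair(c, a))), pair(pair(c, g(p(a), pair(pair(c, g(a, a)), pair(c, a)))), c))  →  pair(g(p(pair(c, p(a))), pair(g(p(pair(c, c)), pair(pair(c, c), pair(c, a))), pair(c, a))), pair(pair(c, g(p(a), pair(pair(c, g(a, a)), pair(c, a)))), c))   [R7 at 1.2.1.2.2]
2. pair(g(p(pair(c, p(a))), pair(g(p(pair(c, c)), pair(pair(c, c), pair(c, a))), pair(c, a))), pair(pair(c, g(p(a), pair(pair(c, g(a, a)), pair(c, a)))), c))  →  pair(g(p(pair(c, p(a))), pair(pair(c, c), pair(c, a))), pair(pair(c, g(p(a), pair(pair(c, g(a, a)), pair(c, a)))), c))   [R7 at 1.2.1]
3. pair(g(p(pair(c, p(a))), pair(pair(c, c), pair(c, a))), pair(pair(c, g(p(a), pair(pair(c, g(a, a)), pair(c, a)))), c))  →  pair(pair(c, p(a)), pair(pair(c, g(p(a), pair(pair(c, g(a, a)), pair(c, a)))), c))   [R7 at 1]
4. pair(pair(c, p(a)), pair(pair(c, g(p(a), pair(pair(c, g(a, a)), pair(c, a)))), c))  →  pair(pair(c, p(a)), pair(pair(c, g(p(a), pair(pair(c, c), pair(c, a)))), c))   [R3 at 2.1.2.2.1.2]
5. pair(pair(c, p(a)), pair(pair(c, g(p(a), pair(pair(c, c), pair(c, a)))), c))  →  pair(pair(c, p(a)), pair(pair(c, a), c))   [R7 at 2.1.2]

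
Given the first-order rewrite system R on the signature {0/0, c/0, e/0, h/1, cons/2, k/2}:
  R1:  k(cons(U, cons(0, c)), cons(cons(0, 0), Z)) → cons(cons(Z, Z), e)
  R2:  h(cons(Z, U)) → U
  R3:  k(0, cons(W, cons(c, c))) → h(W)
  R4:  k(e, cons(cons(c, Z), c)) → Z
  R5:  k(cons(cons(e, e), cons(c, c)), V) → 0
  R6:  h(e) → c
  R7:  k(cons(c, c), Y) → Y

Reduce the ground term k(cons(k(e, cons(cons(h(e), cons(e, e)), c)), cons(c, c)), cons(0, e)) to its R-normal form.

0

1. k(cons(k(e, cons(cons(h(e), cons(e, e)), c)), cons(c, c)), cons(0, e))  →  k(cons(k(e, cons(cons(c, cons(e, e)), c)), cons(c, c)), cons(0, e))   [R6 at 1.1.2.1.1]
2. k(cons(k(e, cons(cons(c, cons(e, e)), c)), cons(c, c)), cons(0, e))  →  k(cons(cons(e, e), cons(c, c)), cons(0, e))   [R4 at 1.1]
3. k(cons(cons(e, e), cons(c, c)), cons(0, e))  →  0   [R5 at ε]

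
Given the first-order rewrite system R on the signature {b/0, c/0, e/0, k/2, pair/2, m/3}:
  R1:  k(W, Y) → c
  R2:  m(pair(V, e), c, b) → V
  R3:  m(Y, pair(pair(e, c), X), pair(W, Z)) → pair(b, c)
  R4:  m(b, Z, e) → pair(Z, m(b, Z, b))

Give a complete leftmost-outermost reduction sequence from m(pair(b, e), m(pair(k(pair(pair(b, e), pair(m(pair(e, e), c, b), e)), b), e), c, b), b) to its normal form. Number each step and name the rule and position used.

b

1. m(pair(b, e), m(pair(k(pair(pair(b, e), pair(m(pair(e, e), c, b), e)), b), e), c, b), b)  →  m(pair(b, e), k(pair(pair(b, e), pair(m(pair(e, e), c, b), e)), b), b)   [R2 at 2]
2. m(pair(b, e), k(pair(pair(b, e), pair(m(pair(e, e), c, b), e)), b), b)  →  m(pair(b, e), c, b)   [R1 at 2]
3. m(pair(b, e), c, b)  →  b   [R2 at ε]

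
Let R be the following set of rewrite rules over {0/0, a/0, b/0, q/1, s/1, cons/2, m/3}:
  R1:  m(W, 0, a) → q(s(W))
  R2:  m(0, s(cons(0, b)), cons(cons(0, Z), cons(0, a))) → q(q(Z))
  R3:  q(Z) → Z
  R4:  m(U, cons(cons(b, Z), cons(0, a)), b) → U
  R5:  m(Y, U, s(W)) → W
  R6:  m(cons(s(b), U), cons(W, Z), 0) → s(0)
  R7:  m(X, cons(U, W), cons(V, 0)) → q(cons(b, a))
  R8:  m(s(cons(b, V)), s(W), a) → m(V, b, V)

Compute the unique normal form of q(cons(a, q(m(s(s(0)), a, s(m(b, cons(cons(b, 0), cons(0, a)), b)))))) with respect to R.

cons(a, b)

1. q(cons(a, q(m(s(s(0)), a, s(m(b, cons(cons(b, 0), cons(0, a)), b))))))  →  cons(a, q(m(s(s(0)), a, s(m(b, cons(cons(b, 0), cons(0, a)), b)))))   [R3 at ε]
2. cons(a, q(m(s(s(0)), a, s(m(b, cons(cons(b, 0), cons(0, a)), b)))))  →  cons(a, m(s(s(0)), a, s(m(b, cons(cons(b, 0), cons(0, a)), b))))   [R3 at 2]
3. cons(a, m(s(s(0)), a, s(m(b, cons(cons(b, 0), cons(0, a)), b))))  →  cons(a, m(b, cons(cons(b, 0), cons(0, a)), b))   [R5 at 2]
4. cons(a, m(b, cons(cons(b, 0), cons(0, a)), b))  →  cons(a, b)   [R4 at 2]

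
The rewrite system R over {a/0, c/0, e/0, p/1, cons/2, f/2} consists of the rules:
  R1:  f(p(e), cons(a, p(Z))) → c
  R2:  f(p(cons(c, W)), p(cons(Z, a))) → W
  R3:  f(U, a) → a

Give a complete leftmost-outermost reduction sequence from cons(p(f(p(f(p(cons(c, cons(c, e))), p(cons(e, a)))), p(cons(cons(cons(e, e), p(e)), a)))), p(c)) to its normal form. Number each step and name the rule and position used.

cons(p(e), p(c))

1. cons(p(f(p(f(p(cons(c, cons(c, e))), p(cons(e, a)))), p(cons(cons(cons(e, e), p(e)), a)))), p(c))  →  cons(p(f(p(cons(c, e)), p(cons(cons(cons(e, e), p(e)), a)))), p(c))   [R2 at 1.1.1.1]
2. cons(p(f(p(cons(c, e)), p(cons(cons(cons(e, e), p(e)), a)))), p(c))  →  cons(p(e), p(c))   [R2 at 1.1]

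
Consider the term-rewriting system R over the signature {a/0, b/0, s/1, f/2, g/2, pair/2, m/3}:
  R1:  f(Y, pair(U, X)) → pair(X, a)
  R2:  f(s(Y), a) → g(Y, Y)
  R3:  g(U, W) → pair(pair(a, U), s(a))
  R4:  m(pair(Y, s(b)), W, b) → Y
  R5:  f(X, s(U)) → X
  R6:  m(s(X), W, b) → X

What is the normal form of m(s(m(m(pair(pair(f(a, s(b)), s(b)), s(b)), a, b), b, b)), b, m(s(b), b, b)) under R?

1. m(s(m(m(pair(pair(f(a, s(b)), s(b)), s(b)), a, b), b, b)), b, m(s(b), b, b))  →  m(s(m(pair(f(a, s(b)), s(b)), b, b)), b, m(s(b), b, b))   [R4 at 1.1.1]
2. m(s(m(pair(f(a, s(b)), s(b)), b, b)), b, m(s(b), b, b))  →  m(s(f(a, s(b))), b, m(s(b), b, b))   [R4 at 1.1]
3. m(s(f(a, s(b))), b, m(s(b), b, b))  →  m(s(a), b, m(s(b), b, b))   [R5 at 1.1]
4. m(s(a), b, m(s(b), b, b))  →  m(s(a), b, b)   [R6 at 3]
5. m(s(a), b, b)  →  a   [R6 at ε]

a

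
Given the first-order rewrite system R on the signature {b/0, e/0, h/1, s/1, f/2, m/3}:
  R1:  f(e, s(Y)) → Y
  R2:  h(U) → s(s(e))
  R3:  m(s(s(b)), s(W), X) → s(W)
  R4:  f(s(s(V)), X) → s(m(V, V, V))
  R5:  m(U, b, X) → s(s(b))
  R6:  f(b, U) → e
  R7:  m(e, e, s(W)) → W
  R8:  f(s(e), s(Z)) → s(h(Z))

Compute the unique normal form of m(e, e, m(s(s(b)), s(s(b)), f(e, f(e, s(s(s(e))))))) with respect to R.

1. m(e, e, m(s(s(b)), s(s(b)), f(e, f(e, s(s(s(e)))))))  →  m(e, e, s(s(b)))   [R3 at 3]
2. m(e, e, s(s(b)))  →  s(b)   [R7 at ε]

s(b)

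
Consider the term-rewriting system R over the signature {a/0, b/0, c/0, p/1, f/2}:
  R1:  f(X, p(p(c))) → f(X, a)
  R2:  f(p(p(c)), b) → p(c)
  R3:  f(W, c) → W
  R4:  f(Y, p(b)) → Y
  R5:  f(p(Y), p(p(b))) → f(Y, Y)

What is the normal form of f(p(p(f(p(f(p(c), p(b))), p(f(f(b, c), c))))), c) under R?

1. f(p(p(f(p(f(p(c), p(b))), p(f(f(b, c), c))))), c)  →  p(p(f(p(f(p(c), p(b))), p(f(f(b, c), c)))))   [R3 at ε]
2. p(p(f(p(f(p(c), p(b))), p(f(f(b, c), c)))))  →  p(p(f(p(p(c)), p(f(f(b, c), c)))))   [R4 at 1.1.1.1]
3. p(p(f(p(p(c)), p(f(f(b, c), c)))))  →  p(p(f(p(p(c)), p(f(b, c)))))   [R3 at 1.1.2.1]
4. p(p(f(p(p(c)), p(f(b, c)))))  →  p(p(f(p(p(c)), p(b))))   [R3 at 1.1.2.1]
5. p(p(f(p(p(c)), p(b))))  →  p(p(p(p(c))))   [R4 at 1.1]

p(p(p(p(c))))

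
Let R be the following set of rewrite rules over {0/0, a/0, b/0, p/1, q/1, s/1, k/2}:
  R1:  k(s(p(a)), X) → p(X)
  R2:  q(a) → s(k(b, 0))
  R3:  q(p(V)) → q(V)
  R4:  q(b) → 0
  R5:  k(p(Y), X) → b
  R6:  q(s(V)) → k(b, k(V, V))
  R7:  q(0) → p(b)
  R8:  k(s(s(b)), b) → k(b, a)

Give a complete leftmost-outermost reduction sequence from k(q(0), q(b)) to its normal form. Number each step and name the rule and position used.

b

1. k(q(0), q(b))  →  k(p(b), q(b))   [R7 at 1]
2. k(p(b), q(b))  →  b   [R5 at ε]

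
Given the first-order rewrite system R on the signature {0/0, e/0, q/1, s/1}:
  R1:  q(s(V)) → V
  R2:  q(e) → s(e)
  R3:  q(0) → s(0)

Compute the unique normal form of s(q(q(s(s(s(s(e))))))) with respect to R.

1. s(q(q(s(s(s(s(e)))))))  →  s(q(s(s(s(e)))))   [R1 at 1.1]
2. s(q(s(s(s(e)))))  →  s(s(s(e)))   [R1 at 1]

s(s(s(e)))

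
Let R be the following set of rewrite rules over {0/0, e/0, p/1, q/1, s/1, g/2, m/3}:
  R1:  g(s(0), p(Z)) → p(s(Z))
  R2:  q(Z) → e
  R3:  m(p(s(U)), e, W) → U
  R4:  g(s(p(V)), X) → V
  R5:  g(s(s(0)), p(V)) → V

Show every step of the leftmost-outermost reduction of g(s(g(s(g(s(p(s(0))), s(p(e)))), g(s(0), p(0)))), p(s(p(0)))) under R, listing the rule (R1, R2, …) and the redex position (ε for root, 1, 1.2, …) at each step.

1. g(s(g(s(g(s(p(s(0))), s(p(e)))), g(s(0), p(0)))), p(s(p(0))))  →  g(s(g(s(s(0)), g(s(0), p(0)))), p(s(p(0))))   [R4 at 1.1.1.1]
2. g(s(g(s(s(0)), g(s(0), p(0)))), p(s(p(0))))  →  g(s(g(s(s(0)), p(s(0)))), p(s(p(0))))   [R1 at 1.1.2]
3. g(s(g(s(s(0)), p(s(0)))), p(s(p(0))))  →  g(s(s(0)), p(s(p(0))))   [R5 at 1.1]
4. g(s(s(0)), p(s(p(0))))  →  s(p(0))   [R5 at ε]

s(p(0))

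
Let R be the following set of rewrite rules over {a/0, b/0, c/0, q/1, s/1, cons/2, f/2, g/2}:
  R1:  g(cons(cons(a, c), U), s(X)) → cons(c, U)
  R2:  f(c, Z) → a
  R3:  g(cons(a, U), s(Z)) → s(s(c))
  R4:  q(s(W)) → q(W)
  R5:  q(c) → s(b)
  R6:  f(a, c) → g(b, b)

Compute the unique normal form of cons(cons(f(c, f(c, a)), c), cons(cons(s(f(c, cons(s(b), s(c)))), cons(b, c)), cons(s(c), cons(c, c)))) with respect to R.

1. cons(cons(f(c, f(c, a)), c), cons(cons(s(f(c, cons(s(b), s(c)))), cons(b, c)), cons(s(c), cons(c, c))))  →  cons(cons(a, c), cons(cons(s(f(c, cons(s(b), s(c)))), cons(b, c)), cons(s(c), cons(c, c))))   [R2 at 1.1]
2. cons(cons(a, c), cons(cons(s(f(c, cons(s(b), s(c)))), cons(b, c)), cons(s(c), cons(c, c))))  →  cons(cons(a, c), cons(cons(s(a), cons(b, c)), cons(s(c), cons(c, c))))   [R2 at 2.1.1.1]

cons(cons(a, c), cons(cons(s(a), cons(b, c)), cons(s(c), cons(c, c))))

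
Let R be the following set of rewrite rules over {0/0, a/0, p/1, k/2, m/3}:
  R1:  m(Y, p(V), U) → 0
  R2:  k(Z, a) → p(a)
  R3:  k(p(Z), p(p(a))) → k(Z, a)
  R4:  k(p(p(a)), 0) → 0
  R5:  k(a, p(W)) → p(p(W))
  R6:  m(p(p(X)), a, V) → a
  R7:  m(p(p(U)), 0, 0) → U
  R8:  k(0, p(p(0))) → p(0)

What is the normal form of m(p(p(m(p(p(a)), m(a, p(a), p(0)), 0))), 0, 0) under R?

a

1. m(p(p(m(p(p(a)), m(a, p(a), p(0)), 0))), 0, 0)  →  m(p(p(a)), m(a, p(a), p(0)), 0)   [R7 at ε]
2. m(p(p(a)), m(a, p(a), p(0)), 0)  →  m(p(p(a)), 0, 0)   [R1 at 2]
3. m(p(p(a)), 0, 0)  →  a   [R7 at ε]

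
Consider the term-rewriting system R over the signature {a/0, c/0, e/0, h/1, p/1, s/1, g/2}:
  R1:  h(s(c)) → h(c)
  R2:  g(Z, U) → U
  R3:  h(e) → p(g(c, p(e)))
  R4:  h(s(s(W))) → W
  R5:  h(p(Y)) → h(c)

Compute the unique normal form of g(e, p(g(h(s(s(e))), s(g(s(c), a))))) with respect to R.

1. g(e, p(g(h(s(s(e))), s(g(s(c), a)))))  →  p(g(h(s(s(e))), s(g(s(c), a))))   [R2 at ε]
2. p(g(h(s(s(e))), s(g(s(c), a))))  →  p(s(g(s(c), a)))   [R2 at 1]
3. p(s(g(s(c), a)))  →  p(s(a))   [R2 at 1.1]

p(s(a))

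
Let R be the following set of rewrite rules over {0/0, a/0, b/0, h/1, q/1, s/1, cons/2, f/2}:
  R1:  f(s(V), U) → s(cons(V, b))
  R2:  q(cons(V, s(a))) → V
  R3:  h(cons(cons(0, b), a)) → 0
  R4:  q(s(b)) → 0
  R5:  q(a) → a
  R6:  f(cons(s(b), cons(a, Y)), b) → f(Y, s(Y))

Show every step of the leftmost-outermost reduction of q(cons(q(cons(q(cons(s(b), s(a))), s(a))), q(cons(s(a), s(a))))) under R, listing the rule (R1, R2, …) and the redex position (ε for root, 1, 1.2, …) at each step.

1. q(cons(q(cons(q(cons(s(b), s(a))), s(a))), q(cons(s(a), s(a)))))  →  q(cons(q(cons(s(b), s(a))), q(cons(s(a), s(a)))))   [R2 at 1.1]
2. q(cons(q(cons(s(b), s(a))), q(cons(s(a), s(a)))))  →  q(cons(s(b), q(cons(s(a), s(a)))))   [R2 at 1.1]
3. q(cons(s(b), q(cons(s(a), s(a)))))  →  q(cons(s(b), s(a)))   [R2 at 1.2]
4. q(cons(s(b), s(a)))  →  s(b)   [R2 at ε]

s(b)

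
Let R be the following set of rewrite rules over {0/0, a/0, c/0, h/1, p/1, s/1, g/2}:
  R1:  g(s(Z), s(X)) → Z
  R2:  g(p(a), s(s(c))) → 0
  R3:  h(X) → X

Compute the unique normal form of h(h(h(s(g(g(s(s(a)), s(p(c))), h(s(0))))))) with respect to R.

s(a)

1. h(h(h(s(g(g(s(s(a)), s(p(c))), h(s(0)))))))  →  h(h(s(g(g(s(s(a)), s(p(c))), h(s(0))))))   [R3 at ε]
2. h(h(s(g(g(s(s(a)), s(p(c))), h(s(0))))))  →  h(s(g(g(s(s(a)), s(p(c))), h(s(0)))))   [R3 at ε]
3. h(s(g(g(s(s(a)), s(p(c))), h(s(0)))))  →  s(g(g(s(s(a)), s(p(c))), h(s(0))))   [R3 at ε]
4. s(g(g(s(s(a)), s(p(c))), h(s(0))))  →  s(g(s(a), h(s(0))))   [R1 at 1.1]
5. s(g(s(a), h(s(0))))  →  s(g(s(a), s(0)))   [R3 at 1.2]
6. s(g(s(a), s(0)))  →  s(a)   [R1 at 1]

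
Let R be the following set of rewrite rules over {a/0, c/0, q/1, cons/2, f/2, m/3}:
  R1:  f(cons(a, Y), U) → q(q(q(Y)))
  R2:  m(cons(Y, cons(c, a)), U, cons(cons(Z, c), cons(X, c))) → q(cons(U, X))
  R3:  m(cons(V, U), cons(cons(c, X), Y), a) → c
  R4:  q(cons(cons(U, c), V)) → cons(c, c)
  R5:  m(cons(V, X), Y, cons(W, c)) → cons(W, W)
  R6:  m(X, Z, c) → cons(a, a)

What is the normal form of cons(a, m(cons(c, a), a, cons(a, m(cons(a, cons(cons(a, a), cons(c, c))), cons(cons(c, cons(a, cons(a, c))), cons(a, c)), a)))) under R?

1. cons(a, m(cons(c, a), a, cons(a, m(cons(a, cons(cons(a, a), cons(c, c))), cons(cons(c, cons(a, cons(a, c))), cons(a, c)), a))))  →  cons(a, m(cons(c, a), a, cons(a, c)))   [R3 at 2.3.2]
2. cons(a, m(cons(c, a), a, cons(a, c)))  →  cons(a, cons(a, a))   [R5 at 2]

cons(a, cons(a, a))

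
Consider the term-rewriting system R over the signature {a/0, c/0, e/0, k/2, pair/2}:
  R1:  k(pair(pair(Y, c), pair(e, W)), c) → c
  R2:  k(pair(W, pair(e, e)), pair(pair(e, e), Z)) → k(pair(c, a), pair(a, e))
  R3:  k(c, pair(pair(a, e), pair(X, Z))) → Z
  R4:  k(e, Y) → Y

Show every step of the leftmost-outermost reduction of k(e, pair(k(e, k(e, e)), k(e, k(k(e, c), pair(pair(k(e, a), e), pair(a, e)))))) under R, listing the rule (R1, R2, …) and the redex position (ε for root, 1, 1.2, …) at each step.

pair(e, e)

1. k(e, pair(k(e, k(e, e)), k(e, k(k(e, c), pair(pair(k(e, a), e), pair(a, e))))))  →  pair(k(e, k(e, e)), k(e, k(k(e, c), pair(pair(k(e, a), e), pair(a, e)))))   [R4 at ε]
2. pair(k(e, k(e, e)), k(e, k(k(e, c), pair(pair(k(e, a), e), pair(a, e)))))  →  pair(k(e, e), k(e, k(k(e, c), pair(pair(k(e, a), e), pair(a, e)))))   [R4 at 1]
3. pair(k(e, e), k(e, k(k(e, c), pair(pair(k(e, a), e), pair(a, e)))))  →  pair(e, k(e, k(k(e, c), pair(pair(k(e, a), e), pair(a, e)))))   [R4 at 1]
4. pair(e, k(e, k(k(e, c), pair(pair(k(e, a), e), pair(a, e)))))  →  pair(e, k(k(e, c), pair(pair(k(e, a), e), pair(a, e))))   [R4 at 2]
5. pair(e, k(k(e, c), pair(pair(k(e, a), e), pair(a, e))))  →  pair(e, k(c, pair(pair(k(e, a), e), pair(a, e))))   [R4 at 2.1]
6. pair(e, k(c, pair(pair(k(e, a), e), pair(a, e))))  →  pair(e, k(c, pair(pair(a, e), pair(a, e))))   [R4 at 2.2.1.1]
7. pair(e, k(c, pair(pair(a, e), pair(a, e))))  →  pair(e, e)   [R3 at 2]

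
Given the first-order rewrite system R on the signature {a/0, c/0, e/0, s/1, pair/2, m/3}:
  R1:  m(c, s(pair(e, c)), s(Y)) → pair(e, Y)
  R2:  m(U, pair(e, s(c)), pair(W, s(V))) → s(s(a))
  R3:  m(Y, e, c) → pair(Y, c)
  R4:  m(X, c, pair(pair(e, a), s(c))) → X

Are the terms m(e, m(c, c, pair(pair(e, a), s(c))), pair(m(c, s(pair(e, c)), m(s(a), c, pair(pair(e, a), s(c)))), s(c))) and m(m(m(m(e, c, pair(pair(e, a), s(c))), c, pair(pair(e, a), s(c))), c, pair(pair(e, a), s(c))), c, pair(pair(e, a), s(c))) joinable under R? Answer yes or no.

yes — NF(t₁) = e, NF(t₂) = e

Reduce t₁ = m(e, m(c, c, pair(pair(e, a), s(c))), pair(m(c, s(pair(e, c)), m(s(a), c, pair(pair(e, a), s(c)))), s(c))):
1. m(e, m(c, c, pair(pair(e, a), s(c))), pair(m(c, s(pair(e, c)), m(s(a), c, pair(pair(e, a), s(c)))), s(c)))  →  m(e, c, pair(m(c, s(pair(e, c)), m(s(a), c, pair(pair(e, a), s(c)))), s(c)))   [R4 at 2]
2. m(e, c, pair(m(c, s(pair(e, c)), m(s(a), c, pair(pair(e, a), s(c)))), s(c)))  →  m(e, c, pair(m(c, s(pair(e, c)), s(a)), s(c)))   [R4 at 3.1.3]
3. m(e, c, pair(m(c, s(pair(e, c)), s(a)), s(c)))  →  m(e, c, pair(pair(e, a), s(c)))   [R1 at 3.1]
4. m(e, c, pair(pair(e, a), s(c)))  →  e   [R4 at ε]

Reduce t₂ = m(m(m(m(e, c, pair(pair(e, a), s(c))), c, pair(pair(e, a), s(c))), c, pair(pair(e, a), s(c))), c, pair(pair(e, a), s(c))):
1. m(m(m(m(e, c, pair(pair(e, a), s(c))), c, pair(pair(e, a), s(c))), c, pair(pair(e, a), s(c))), c, pair(pair(e, a), s(c)))  →  m(m(m(e, c, pair(pair(e, a), s(c))), c, pair(pair(e, a), s(c))), c, pair(pair(e, a), s(c)))   [R4 at ε]
2. m(m(m(e, c, pair(pair(e, a), s(c))), c, pair(pair(e, a), s(c))), c, pair(pair(e, a), s(c)))  →  m(m(e, c, pair(pair(e, a), s(c))), c, pair(pair(e, a), s(c)))   [R4 at ε]
3. m(m(e, c, pair(pair(e, a), s(c))), c, pair(pair(e, a), s(c)))  →  m(e, c, pair(pair(e, a), s(c)))   [R4 at ε]
4. m(e, c, pair(pair(e, a), s(c)))  →  e   [R4 at ε]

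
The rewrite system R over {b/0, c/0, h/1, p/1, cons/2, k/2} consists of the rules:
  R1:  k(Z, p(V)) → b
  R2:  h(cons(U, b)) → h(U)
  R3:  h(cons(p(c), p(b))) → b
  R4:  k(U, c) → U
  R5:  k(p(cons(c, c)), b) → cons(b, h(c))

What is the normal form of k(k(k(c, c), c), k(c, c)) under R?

1. k(k(k(c, c), c), k(c, c))  →  k(k(c, c), k(c, c))   [R4 at 1]
2. k(k(c, c), k(c, c))  →  k(c, k(c, c))   [R4 at 1]
3. k(c, k(c, c))  →  k(c, c)   [R4 at 2]
4. k(c, c)  →  c   [R4 at ε]

c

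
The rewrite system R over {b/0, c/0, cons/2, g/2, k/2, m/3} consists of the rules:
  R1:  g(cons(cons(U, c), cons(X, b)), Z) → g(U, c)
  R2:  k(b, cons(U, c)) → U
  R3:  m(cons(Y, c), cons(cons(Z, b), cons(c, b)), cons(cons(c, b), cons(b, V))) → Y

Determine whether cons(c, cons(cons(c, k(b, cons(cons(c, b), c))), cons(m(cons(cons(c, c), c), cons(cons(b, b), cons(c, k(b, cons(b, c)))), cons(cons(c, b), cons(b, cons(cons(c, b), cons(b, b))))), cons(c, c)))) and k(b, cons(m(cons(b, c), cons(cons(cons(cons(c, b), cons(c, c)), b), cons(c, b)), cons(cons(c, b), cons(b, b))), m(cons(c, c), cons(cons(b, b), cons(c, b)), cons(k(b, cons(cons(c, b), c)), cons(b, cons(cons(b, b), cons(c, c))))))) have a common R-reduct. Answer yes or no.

no — NF(t₁) = cons(c, cons(cons(c, cons(c, b)), cons(cons(c, c), cons(c, c)))), NF(t₂) = b

Reduce t₁ = cons(c, cons(cons(c, k(b, cons(cons(c, b), c))), cons(m(cons(cons(c, c), c), cons(cons(b, b), cons(c, k(b, cons(b, c)))), cons(cons(c, b), cons(b, cons(cons(c, b), cons(b, b))))), cons(c, c)))):
1. cons(c, cons(cons(c, k(b, cons(cons(c, b), c))), cons(m(cons(cons(c, c), c), cons(cons(b, b), cons(c, k(b, cons(b, c)))), cons(cons(c, b), cons(b, cons(cons(c, b), cons(b, b))))), cons(c, c))))  →  cons(c, cons(cons(c, cons(c, b)), cons(m(cons(cons(c, c), c), cons(cons(b, b), cons(c, k(b, cons(b, c)))), cons(cons(c, b), cons(b, cons(cons(c, b), cons(b, b))))), cons(c, c))))   [R2 at 2.1.2]
2. cons(c, cons(cons(c, cons(c, b)), cons(m(cons(cons(c, c), c), cons(cons(b, b), cons(c, k(b, cons(b, c)))), cons(cons(c, b), cons(b, cons(cons(c, b), cons(b, b))))), cons(c, c))))  →  cons(c, cons(cons(c, cons(c, b)), cons(m(cons(cons(c, c), c), cons(cons(b, b), cons(c, b)), cons(cons(c, b), cons(b, cons(cons(c, b), cons(b, b))))), cons(c, c))))   [R2 at 2.2.1.2.2.2]
3. cons(c, cons(cons(c, cons(c, b)), cons(m(cons(cons(c, c), c), cons(cons(b, b), cons(c, b)), cons(cons(c, b), cons(b, cons(cons(c, b), cons(b, b))))), cons(c, c))))  →  cons(c, cons(cons(c, cons(c, b)), cons(cons(c, c), cons(c, c))))   [R3 at 2.2.1]

Reduce t₂ = k(b, cons(m(cons(b, c), cons(cons(cons(cons(c, b), cons(c, c)), b), cons(c, b)), cons(cons(c, b), cons(b, b))), m(cons(c, c), cons(cons(b, b), cons(c, b)), cons(k(b, cons(cons(c, b), c)), cons(b, cons(cons(b, b), cons(c, c))))))):
1. k(b, cons(m(cons(b, c), cons(cons(cons(cons(c, b), cons(c, c)), b), cons(c, b)), cons(cons(c, b), cons(b, b))), m(cons(c, c), cons(cons(b, b), cons(c, b)), cons(k(b, cons(cons(c, b), c)), cons(b, cons(cons(b, b), cons(c, c)))))))  →  k(b, cons(b, m(cons(c, c), cons(cons(b, b), cons(c, b)), cons(k(b, cons(cons(c, b), c)), cons(b, cons(cons(b, b), cons(c, c)))))))   [R3 at 2.1]
2. k(b, cons(b, m(cons(c, c), cons(cons(b, b), cons(c, b)), cons(k(b, cons(cons(c, b), c)), cons(b, cons(cons(b, b), cons(c, c)))))))  →  k(b, cons(b, m(cons(c, c), cons(cons(b, b), cons(c, b)), cons(cons(c, b), cons(b, cons(cons(b, b), cons(c, c)))))))   [R2 at 2.2.3.1]
3. k(b, cons(b, m(cons(c, c), cons(cons(b, b), cons(c, b)), cons(cons(c, b), cons(b, cons(cons(b, b), cons(c, c)))))))  →  k(b, cons(b, c))   [R3 at 2.2]
4. k(b, cons(b, c))  →  b   [R2 at ε]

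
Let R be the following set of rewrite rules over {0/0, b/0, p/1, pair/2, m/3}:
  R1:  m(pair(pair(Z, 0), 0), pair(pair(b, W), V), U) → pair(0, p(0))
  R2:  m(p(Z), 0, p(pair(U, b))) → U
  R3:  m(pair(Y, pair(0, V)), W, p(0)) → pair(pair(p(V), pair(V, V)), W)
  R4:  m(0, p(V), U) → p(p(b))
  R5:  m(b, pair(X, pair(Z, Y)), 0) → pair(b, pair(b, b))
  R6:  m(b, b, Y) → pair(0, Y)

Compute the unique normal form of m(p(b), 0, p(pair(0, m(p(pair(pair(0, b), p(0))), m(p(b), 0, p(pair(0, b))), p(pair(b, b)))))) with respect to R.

0

1. m(p(b), 0, p(pair(0, m(p(pair(pair(0, b), p(0))), m(p(b), 0, p(pair(0, b))), p(pair(b, b))))))  →  m(p(b), 0, p(pair(0, m(p(pair(pair(0, b), p(0))), 0, p(pair(b, b))))))   [R2 at 3.1.2.2]
2. m(p(b), 0, p(pair(0, m(p(pair(pair(0, b), p(0))), 0, p(pair(b, b))))))  →  m(p(b), 0, p(pair(0, b)))   [R2 at 3.1.2]
3. m(p(b), 0, p(pair(0, b)))  →  0   [R2 at ε]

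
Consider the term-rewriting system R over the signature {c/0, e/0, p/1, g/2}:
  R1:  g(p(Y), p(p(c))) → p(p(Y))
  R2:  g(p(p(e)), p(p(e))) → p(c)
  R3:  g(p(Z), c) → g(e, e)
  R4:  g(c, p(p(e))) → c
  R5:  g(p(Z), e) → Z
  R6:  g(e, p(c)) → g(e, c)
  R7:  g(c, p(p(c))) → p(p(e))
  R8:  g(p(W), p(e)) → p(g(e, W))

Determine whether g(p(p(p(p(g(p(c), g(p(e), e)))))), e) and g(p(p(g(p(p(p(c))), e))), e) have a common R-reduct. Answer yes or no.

Reduce t₁ = g(p(p(p(p(g(p(c), g(p(e), e)))))), e):
1. g(p(p(p(p(g(p(c), g(p(e), e)))))), e)  →  p(p(p(g(p(c), g(p(e), e)))))   [R5 at ε]
2. p(p(p(g(p(c), g(p(e), e)))))  →  p(p(p(g(p(c), e))))   [R5 at 1.1.1.2]
3. p(p(p(g(p(c), e))))  →  p(p(p(c)))   [R5 at 1.1.1]

Reduce t₂ = g(p(p(g(p(p(p(c))), e))), e):
1. g(p(p(g(p(p(p(c))), e))), e)  →  p(g(p(p(p(c))), e))   [R5 at ε]
2. p(g(p(p(p(c))), e))  →  p(p(p(c)))   [R5 at 1]

yes — NF(t₁) = p(p(p(c))), NF(t₂) = p(p(p(c)))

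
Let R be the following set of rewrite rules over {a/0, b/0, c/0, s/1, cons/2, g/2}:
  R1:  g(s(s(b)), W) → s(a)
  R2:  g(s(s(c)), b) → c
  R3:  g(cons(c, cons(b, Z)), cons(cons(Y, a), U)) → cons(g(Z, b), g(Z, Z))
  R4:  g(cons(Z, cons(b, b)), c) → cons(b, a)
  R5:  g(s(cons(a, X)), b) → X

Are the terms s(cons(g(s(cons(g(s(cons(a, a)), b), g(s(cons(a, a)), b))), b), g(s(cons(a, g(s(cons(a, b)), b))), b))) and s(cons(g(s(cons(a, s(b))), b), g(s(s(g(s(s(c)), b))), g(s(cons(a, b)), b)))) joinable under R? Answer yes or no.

no — NF(t₁) = s(cons(a, b)), NF(t₂) = s(cons(s(b), c))

Reduce t₁ = s(cons(g(s(cons(g(s(cons(a, a)), b), g(s(cons(a, a)), b))), b), g(s(cons(a, g(s(cons(a, b)), b))), b))):
1. s(cons(g(s(cons(g(s(cons(a, a)), b), g(s(cons(a, a)), b))), b), g(s(cons(a, g(s(cons(a, b)), b))), b)))  →  s(cons(g(s(cons(a, g(s(cons(a, a)), b))), b), g(s(cons(a, g(s(cons(a, b)), b))), b)))   [R5 at 1.1.1.1.1]
2. s(cons(g(s(cons(a, g(s(cons(a, a)), b))), b), g(s(cons(a, g(s(cons(a, b)), b))), b)))  →  s(cons(g(s(cons(a, a)), b), g(s(cons(a, g(s(cons(a, b)), b))), b)))   [R5 at 1.1]
3. s(cons(g(s(cons(a, a)), b), g(s(cons(a, g(s(cons(a, b)), b))), b)))  →  s(cons(a, g(s(cons(a, g(s(cons(a, b)), b))), b)))   [R5 at 1.1]
4. s(cons(a, g(s(cons(a, g(s(cons(a, b)), b))), b)))  →  s(cons(a, g(s(cons(a, b)), b)))   [R5 at 1.2]
5. s(cons(a, g(s(cons(a, b)), b)))  →  s(cons(a, b))   [R5 at 1.2]

Reduce t₂ = s(cons(g(s(cons(a, s(b))), b), g(s(s(g(s(s(c)), b))), g(s(cons(a, b)), b)))):
1. s(cons(g(s(cons(a, s(b))), b), g(s(s(g(s(s(c)), b))), g(s(cons(a, b)), b))))  →  s(cons(s(b), g(s(s(g(s(s(c)), b))), g(s(cons(a, b)), b))))   [R5 at 1.1]
2. s(cons(s(b), g(s(s(g(s(s(c)), b))), g(s(cons(a, b)), b))))  →  s(cons(s(b), g(s(s(c)), g(s(cons(a, b)), b))))   [R2 at 1.2.1.1.1]
3. s(cons(s(b), g(s(s(c)), g(s(cons(a, b)), b))))  →  s(cons(s(b), g(s(s(c)), b)))   [R5 at 1.2.2]
4. s(cons(s(b), g(s(s(c)), b)))  →  s(cons(s(b), c))   [R2 at 1.2]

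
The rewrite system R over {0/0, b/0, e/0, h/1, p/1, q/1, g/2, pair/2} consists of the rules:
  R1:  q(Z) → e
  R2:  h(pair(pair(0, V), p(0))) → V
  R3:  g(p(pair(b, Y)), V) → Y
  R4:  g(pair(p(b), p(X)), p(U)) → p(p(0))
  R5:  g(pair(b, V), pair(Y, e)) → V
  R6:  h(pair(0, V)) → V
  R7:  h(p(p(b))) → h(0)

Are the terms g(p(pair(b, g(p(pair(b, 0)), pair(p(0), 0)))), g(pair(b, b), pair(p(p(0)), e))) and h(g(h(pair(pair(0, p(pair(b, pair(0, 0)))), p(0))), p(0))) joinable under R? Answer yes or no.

yes — NF(t₁) = 0, NF(t₂) = 0

Reduce t₁ = g(p(pair(b, g(p(pair(b, 0)), pair(p(0), 0)))), g(pair(b, b), pair(p(p(0)), e))):
1. g(p(pair(b, g(p(pair(b, 0)), pair(p(0), 0)))), g(pair(b, b), pair(p(p(0)), e)))  →  g(p(pair(b, 0)), pair(p(0), 0))   [R3 at ε]
2. g(p(pair(b, 0)), pair(p(0), 0))  →  0   [R3 at ε]

Reduce t₂ = h(g(h(pair(pair(0, p(pair(b, pair(0, 0)))), p(0))), p(0))):
1. h(g(h(pair(pair(0, p(pair(b, pair(0, 0)))), p(0))), p(0)))  →  h(g(p(pair(b, pair(0, 0))), p(0)))   [R2 at 1.1]
2. h(g(p(pair(b, pair(0, 0))), p(0)))  →  h(pair(0, 0))   [R3 at 1]
3. h(pair(0, 0))  →  0   [R6 at ε]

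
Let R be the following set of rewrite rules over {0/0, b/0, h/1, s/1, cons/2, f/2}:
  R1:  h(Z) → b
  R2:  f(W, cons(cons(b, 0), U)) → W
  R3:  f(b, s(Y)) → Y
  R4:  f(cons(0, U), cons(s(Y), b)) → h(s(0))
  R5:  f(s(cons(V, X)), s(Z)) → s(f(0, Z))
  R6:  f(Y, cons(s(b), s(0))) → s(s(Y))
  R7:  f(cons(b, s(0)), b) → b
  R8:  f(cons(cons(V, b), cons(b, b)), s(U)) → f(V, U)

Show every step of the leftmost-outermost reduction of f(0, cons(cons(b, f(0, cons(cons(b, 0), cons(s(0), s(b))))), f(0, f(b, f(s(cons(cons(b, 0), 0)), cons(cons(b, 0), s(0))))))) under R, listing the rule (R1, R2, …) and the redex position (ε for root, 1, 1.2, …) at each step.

1. f(0, cons(cons(b, f(0, cons(cons(b, 0), cons(s(0), s(b))))), f(0, f(b, f(s(cons(cons(b, 0), 0)), cons(cons(b, 0), s(0)))))))  →  f(0, cons(cons(b, 0), f(0, f(b, f(s(cons(cons(b, 0), 0)), cons(cons(b, 0), s(0)))))))   [R2 at 2.1.2]
2. f(0, cons(cons(b, 0), f(0, f(b, f(s(cons(cons(b, 0), 0)), cons(cons(b, 0), s(0)))))))  →  0   [R2 at ε]

0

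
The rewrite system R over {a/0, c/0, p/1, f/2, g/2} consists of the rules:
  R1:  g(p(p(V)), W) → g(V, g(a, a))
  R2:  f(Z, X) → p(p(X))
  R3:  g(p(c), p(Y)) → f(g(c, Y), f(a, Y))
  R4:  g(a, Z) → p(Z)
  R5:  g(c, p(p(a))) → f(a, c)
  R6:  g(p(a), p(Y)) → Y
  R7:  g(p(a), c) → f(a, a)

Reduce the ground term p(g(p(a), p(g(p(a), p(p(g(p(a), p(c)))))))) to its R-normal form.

1. p(g(p(a), p(g(p(a), p(p(g(p(a), p(c))))))))  →  p(g(p(a), p(p(g(p(a), p(c))))))   [R6 at 1]
2. p(g(p(a), p(p(g(p(a), p(c))))))  →  p(p(g(p(a), p(c))))   [R6 at 1]
3. p(p(g(p(a), p(c))))  →  p(p(c))   [R6 at 1.1]

p(p(c))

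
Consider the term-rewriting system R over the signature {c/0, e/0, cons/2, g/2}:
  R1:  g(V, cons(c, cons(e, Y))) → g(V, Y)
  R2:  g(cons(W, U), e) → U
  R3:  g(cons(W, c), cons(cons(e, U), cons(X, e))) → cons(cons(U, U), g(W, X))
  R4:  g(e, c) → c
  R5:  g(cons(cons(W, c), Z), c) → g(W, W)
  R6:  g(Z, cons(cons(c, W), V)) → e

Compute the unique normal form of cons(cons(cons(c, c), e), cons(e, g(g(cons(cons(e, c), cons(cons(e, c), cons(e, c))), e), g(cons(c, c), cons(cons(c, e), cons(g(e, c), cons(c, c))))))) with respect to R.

cons(cons(cons(c, c), e), cons(e, cons(e, c)))

1. cons(cons(cons(c, c), e), cons(e, g(g(cons(cons(e, c), cons(cons(e, c), cons(e, c))), e), g(cons(c, c), cons(cons(c, e), cons(g(e, c), cons(c, c)))))))  →  cons(cons(cons(c, c), e), cons(e, g(cons(cons(e, c), cons(e, c)), g(cons(c, c), cons(cons(c, e), cons(g(e, c), cons(c, c)))))))   [R2 at 2.2.1]
2. cons(cons(cons(c, c), e), cons(e, g(cons(cons(e, c), cons(e, c)), g(cons(c, c), cons(cons(c, e), cons(g(e, c), cons(c, c)))))))  →  cons(cons(cons(c, c), e), cons(e, g(cons(cons(e, c), cons(e, c)), e)))   [R6 at 2.2.2]
3. cons(cons(cons(c, c), e), cons(e, g(cons(cons(e, c), cons(e, c)), e)))  →  cons(cons(cons(c, c), e), cons(e, cons(e, c)))   [R2 at 2.2]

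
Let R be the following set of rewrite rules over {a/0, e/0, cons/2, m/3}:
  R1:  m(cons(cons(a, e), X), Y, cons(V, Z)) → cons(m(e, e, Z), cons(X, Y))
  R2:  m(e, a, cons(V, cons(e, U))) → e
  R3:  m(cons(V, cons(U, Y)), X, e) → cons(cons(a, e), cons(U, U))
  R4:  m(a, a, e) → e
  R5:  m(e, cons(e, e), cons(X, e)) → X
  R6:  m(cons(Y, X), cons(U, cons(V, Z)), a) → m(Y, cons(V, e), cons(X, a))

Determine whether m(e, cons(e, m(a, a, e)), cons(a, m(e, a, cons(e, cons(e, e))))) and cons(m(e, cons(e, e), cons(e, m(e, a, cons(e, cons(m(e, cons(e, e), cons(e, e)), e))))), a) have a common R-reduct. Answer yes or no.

no — NF(t₁) = a, NF(t₂) = cons(e, a)

Reduce t₁ = m(e, cons(e, m(a, a, e)), cons(a, m(e, a, cons(e, cons(e, e))))):
1. m(e, cons(e, m(a, a, e)), cons(a, m(e, a, cons(e, cons(e, e)))))  →  m(e, cons(e, e), cons(a, m(e, a, cons(e, cons(e, e)))))   [R4 at 2.2]
2. m(e, cons(e, e), cons(a, m(e, a, cons(e, cons(e, e)))))  →  m(e, cons(e, e), cons(a, e))   [R2 at 3.2]
3. m(e, cons(e, e), cons(a, e))  →  a   [R5 at ε]

Reduce t₂ = cons(m(e, cons(e, e), cons(e, m(e, a, cons(e, cons(m(e, cons(e, e), cons(e, e)), e))))), a):
1. cons(m(e, cons(e, e), cons(e, m(e, a, cons(e, cons(m(e, cons(e, e), cons(e, e)), e))))), a)  →  cons(m(e, cons(e, e), cons(e, m(e, a, cons(e, cons(e, e))))), a)   [R5 at 1.3.2.3.2.1]
2. cons(m(e, cons(e, e), cons(e, m(e, a, cons(e, cons(e, e))))), a)  →  cons(m(e, cons(e, e), cons(e, e)), a)   [R2 at 1.3.2]
3. cons(m(e, cons(e, e), cons(e, e)), a)  →  cons(e, a)   [R5 at 1]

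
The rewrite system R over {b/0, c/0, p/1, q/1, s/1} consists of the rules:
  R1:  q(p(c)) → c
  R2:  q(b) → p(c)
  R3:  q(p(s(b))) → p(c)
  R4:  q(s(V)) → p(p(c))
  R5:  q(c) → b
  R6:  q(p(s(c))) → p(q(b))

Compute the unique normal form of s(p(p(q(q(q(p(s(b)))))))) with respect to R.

s(p(p(b)))

1. s(p(p(q(q(q(p(s(b))))))))  →  s(p(p(q(q(p(c))))))   [R3 at 1.1.1.1.1]
2. s(p(p(q(q(p(c))))))  →  s(p(p(q(c))))   [R1 at 1.1.1.1]
3. s(p(p(q(c))))  →  s(p(p(b)))   [R5 at 1.1.1]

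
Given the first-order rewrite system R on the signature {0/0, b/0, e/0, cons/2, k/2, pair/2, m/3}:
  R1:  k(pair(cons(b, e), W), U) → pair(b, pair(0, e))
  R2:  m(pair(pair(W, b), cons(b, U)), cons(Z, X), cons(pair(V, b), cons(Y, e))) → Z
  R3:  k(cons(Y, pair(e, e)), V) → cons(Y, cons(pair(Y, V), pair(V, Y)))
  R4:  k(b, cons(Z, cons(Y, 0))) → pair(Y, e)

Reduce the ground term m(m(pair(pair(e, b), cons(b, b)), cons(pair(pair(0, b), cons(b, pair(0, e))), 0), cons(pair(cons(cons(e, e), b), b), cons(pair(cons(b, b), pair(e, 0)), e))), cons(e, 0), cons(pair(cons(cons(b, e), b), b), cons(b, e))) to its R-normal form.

1. m(m(pair(pair(e, b), cons(b, b)), cons(pair(pair(0, b), cons(b, pair(0, e))), 0), cons(pair(cons(cons(e, e), b), b), cons(pair(cons(b, b), pair(e, 0)), e))), cons(e, 0), cons(pair(cons(cons(b, e), b), b), cons(b, e)))  →  m(pair(pair(0, b), cons(b, pair(0, e))), cons(e, 0), cons(pair(cons(cons(b, e), b), b), cons(b, e)))   [R2 at 1]
2. m(pair(pair(0, b), cons(b, pair(0, e))), cons(e, 0), cons(pair(cons(cons(b, e), b), b), cons(b, e)))  →  e   [R2 at ε]

e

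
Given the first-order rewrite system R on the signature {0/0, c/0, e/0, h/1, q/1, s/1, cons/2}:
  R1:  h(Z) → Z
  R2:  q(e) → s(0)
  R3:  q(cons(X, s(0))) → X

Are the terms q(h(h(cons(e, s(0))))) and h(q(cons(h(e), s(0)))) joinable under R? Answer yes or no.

Reduce t₁ = q(h(h(cons(e, s(0))))):
1. q(h(h(cons(e, s(0)))))  →  q(h(cons(e, s(0))))   [R1 at 1]
2. q(h(cons(e, s(0))))  →  q(cons(e, s(0)))   [R1 at 1]
3. q(cons(e, s(0)))  →  e   [R3 at ε]

Reduce t₂ = h(q(cons(h(e), s(0)))):
1. h(q(cons(h(e), s(0))))  →  q(cons(h(e), s(0)))   [R1 at ε]
2. q(cons(h(e), s(0)))  →  h(e)   [R3 at ε]
3. h(e)  →  e   [R1 at ε]

yes — NF(t₁) = e, NF(t₂) = e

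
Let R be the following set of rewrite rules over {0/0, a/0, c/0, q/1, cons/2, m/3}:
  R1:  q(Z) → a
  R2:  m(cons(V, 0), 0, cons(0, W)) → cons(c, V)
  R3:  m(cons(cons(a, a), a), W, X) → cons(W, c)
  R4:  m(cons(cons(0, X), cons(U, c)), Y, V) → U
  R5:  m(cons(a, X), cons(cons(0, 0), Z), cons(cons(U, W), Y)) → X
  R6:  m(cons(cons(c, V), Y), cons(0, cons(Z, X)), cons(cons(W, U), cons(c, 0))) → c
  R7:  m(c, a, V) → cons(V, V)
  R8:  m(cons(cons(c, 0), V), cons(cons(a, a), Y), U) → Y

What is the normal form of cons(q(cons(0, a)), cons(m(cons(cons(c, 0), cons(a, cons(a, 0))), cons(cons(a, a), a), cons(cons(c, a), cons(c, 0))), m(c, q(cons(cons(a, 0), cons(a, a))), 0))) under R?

cons(a, cons(a, cons(0, 0)))

1. cons(q(cons(0, a)), cons(m(cons(cons(c, 0), cons(a, cons(a, 0))), cons(cons(a, a), a), cons(cons(c, a), cons(c, 0))), m(c, q(cons(cons(a, 0), cons(a, a))), 0)))  →  cons(a, cons(m(cons(cons(c, 0), cons(a, cons(a, 0))), cons(cons(a, a), a), cons(cons(c, a), cons(c, 0))), m(c, q(cons(cons(a, 0), cons(a, a))), 0)))   [R1 at 1]
2. cons(a, cons(m(cons(cons(c, 0), cons(a, cons(a, 0))), cons(cons(a, a), a), cons(cons(c, a), cons(c, 0))), m(c, q(cons(cons(a, 0), cons(a, a))), 0)))  →  cons(a, cons(a, m(c, q(cons(cons(a, 0), cons(a, a))), 0)))   [R8 at 2.1]
3. cons(a, cons(a, m(c, q(cons(cons(a, 0), cons(a, a))), 0)))  →  cons(a, cons(a, m(c, a, 0)))   [R1 at 2.2.2]
4. cons(a, cons(a, m(c, a, 0)))  →  cons(a, cons(a, cons(0, 0)))   [R7 at 2.2]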